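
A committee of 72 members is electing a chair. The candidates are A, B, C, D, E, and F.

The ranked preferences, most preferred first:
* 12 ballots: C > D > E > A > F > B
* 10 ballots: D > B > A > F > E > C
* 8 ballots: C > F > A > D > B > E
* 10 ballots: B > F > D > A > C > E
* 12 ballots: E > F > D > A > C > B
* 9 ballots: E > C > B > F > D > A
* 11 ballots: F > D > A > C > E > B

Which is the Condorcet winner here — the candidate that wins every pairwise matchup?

F vs A: 50–22
F vs B: 43–29
F vs C: 43–29
F vs D: 50–22
F vs E: 39–33
F beats every other candidate.

F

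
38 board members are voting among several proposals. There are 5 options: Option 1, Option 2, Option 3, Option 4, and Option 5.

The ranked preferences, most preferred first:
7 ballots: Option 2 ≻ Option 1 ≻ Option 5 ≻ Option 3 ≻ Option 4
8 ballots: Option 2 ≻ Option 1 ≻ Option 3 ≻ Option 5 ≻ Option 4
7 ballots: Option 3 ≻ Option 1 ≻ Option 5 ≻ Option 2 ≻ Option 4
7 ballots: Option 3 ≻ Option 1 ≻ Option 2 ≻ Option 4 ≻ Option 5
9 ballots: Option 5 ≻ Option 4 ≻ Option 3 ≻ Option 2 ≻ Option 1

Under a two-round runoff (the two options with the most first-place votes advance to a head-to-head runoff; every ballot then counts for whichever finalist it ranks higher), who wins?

Option 3

Round 1 first-place votes: Option 1 0, Option 2 15, Option 3 14, Option 4 0, Option 5 9. Option 2 and Option 3 advance.
Runoff: Option 2 is ranked above Option 3 on 15 ballots, Option 3 above Option 2 on 23.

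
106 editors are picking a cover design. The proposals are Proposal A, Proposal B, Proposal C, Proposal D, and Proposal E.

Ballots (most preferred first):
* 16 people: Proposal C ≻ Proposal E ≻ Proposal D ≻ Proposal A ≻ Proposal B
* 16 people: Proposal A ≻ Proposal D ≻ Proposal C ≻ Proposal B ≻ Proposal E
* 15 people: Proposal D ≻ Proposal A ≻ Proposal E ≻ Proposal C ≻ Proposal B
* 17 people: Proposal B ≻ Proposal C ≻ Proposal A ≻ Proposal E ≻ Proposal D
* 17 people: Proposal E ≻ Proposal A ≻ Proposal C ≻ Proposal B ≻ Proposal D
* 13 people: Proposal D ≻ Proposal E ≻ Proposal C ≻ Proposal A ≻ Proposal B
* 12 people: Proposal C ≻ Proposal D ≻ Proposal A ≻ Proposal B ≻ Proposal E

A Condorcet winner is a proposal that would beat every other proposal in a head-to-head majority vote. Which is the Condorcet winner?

Proposal C

Proposal C vs Proposal A: 58–48
Proposal C vs Proposal B: 89–17
Proposal C vs Proposal D: 62–44
Proposal C vs Proposal E: 61–45
Proposal C beats every other proposal.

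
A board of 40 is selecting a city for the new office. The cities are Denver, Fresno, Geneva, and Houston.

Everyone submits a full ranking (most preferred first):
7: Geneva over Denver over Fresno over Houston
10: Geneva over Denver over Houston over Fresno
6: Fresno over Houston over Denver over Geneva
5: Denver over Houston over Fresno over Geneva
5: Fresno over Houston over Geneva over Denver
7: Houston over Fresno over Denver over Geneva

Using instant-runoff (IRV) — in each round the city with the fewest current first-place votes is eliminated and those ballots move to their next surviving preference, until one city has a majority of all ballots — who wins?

Round 1: Denver 5, Fresno 11, Geneva 17, Houston 7. Denver eliminated.
Round 2: Fresno 11, Geneva 17, Houston 12. Fresno eliminated.
Round 3: Geneva 17, Houston 23. Houston has a majority (≥21).

Houston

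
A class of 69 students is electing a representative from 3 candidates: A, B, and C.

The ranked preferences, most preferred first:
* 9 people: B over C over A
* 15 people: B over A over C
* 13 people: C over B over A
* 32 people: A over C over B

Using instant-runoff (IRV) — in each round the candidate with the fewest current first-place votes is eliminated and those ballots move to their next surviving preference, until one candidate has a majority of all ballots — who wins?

Round 1: A 32, B 24, C 13. C eliminated.
Round 2: A 32, B 37. B has a majority (≥35).

B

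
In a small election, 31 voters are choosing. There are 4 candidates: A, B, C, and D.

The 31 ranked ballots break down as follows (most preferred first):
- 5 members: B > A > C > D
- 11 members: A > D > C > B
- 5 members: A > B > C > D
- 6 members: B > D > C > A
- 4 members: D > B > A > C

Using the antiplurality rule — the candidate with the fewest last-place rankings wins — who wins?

Last-place votes: A 6, B 11, C 4, D 10.

C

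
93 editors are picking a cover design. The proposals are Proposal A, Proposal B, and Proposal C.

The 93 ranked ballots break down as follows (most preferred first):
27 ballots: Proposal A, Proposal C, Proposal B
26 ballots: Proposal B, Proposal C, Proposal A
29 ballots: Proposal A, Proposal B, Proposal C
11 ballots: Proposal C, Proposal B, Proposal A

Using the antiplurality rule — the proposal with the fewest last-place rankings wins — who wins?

Proposal B

Last-place votes: Proposal A 37, Proposal B 27, Proposal C 29.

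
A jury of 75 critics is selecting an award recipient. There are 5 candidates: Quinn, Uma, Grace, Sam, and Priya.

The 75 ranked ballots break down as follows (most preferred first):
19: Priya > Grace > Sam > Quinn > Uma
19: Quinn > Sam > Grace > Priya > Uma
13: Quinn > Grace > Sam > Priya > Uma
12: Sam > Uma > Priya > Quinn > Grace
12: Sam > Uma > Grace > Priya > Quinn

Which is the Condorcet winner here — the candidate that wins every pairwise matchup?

Sam

Sam vs Quinn: 43–32
Sam vs Uma: 75–0
Sam vs Grace: 43–32
Sam vs Priya: 56–19
Sam beats every other candidate.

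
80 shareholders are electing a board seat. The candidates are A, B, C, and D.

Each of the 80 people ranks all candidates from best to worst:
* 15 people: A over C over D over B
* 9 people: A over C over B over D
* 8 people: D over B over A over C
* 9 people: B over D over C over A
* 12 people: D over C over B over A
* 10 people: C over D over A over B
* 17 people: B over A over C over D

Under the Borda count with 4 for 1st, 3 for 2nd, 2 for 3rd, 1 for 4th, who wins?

C

A: 15×4 + 9×4 + 8×2 + 9×1 + 12×1 + 10×2 + 17×3 = 204
B: 15×1 + 9×2 + 8×3 + 9×4 + 12×2 + 10×1 + 17×4 = 195
C: 15×3 + 9×3 + 8×1 + 9×2 + 12×3 + 10×4 + 17×2 = 208
D: 15×2 + 9×1 + 8×4 + 9×3 + 12×4 + 10×3 + 17×1 = 193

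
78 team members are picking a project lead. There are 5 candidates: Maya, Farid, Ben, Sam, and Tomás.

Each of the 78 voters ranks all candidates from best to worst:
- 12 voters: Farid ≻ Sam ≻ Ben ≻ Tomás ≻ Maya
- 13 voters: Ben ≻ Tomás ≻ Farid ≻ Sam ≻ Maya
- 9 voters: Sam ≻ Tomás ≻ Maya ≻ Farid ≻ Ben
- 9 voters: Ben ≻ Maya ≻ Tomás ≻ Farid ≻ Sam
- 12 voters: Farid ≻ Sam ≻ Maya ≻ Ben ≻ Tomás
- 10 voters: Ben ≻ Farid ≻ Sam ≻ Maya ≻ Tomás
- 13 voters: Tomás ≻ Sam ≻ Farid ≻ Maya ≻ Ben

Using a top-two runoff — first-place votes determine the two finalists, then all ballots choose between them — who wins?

Farid

Round 1 first-place votes: Maya 0, Farid 24, Ben 32, Sam 9, Tomás 13. Ben and Farid advance.
Runoff: Ben is ranked above Farid on 32 ballots, Farid above Ben on 46.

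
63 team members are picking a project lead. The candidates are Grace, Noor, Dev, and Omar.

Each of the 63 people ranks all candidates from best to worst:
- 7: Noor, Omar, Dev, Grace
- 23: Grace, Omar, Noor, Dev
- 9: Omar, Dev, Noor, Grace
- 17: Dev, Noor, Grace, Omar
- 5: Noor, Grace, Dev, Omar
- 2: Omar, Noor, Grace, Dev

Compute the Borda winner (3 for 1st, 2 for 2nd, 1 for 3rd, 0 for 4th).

Noor

Grace: 7×0 + 23×3 + 9×0 + 17×1 + 5×2 + 2×1 = 98
Noor: 7×3 + 23×1 + 9×1 + 17×2 + 5×3 + 2×2 = 106
Dev: 7×1 + 23×0 + 9×2 + 17×3 + 5×1 + 2×0 = 81
Omar: 7×2 + 23×2 + 9×3 + 17×0 + 5×0 + 2×3 = 93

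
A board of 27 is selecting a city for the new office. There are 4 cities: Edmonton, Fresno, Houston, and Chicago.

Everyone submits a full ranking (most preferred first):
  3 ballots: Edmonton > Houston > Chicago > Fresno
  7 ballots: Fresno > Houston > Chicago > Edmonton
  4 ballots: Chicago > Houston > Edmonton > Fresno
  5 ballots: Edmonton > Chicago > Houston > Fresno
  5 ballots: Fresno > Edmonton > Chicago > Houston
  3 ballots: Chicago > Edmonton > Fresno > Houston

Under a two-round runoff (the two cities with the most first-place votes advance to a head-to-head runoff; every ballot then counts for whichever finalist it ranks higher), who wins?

Edmonton

Round 1 first-place votes: Edmonton 8, Fresno 12, Houston 0, Chicago 7. Fresno and Edmonton advance.
Runoff: Fresno is ranked above Edmonton on 12 ballots, Edmonton above Fresno on 15.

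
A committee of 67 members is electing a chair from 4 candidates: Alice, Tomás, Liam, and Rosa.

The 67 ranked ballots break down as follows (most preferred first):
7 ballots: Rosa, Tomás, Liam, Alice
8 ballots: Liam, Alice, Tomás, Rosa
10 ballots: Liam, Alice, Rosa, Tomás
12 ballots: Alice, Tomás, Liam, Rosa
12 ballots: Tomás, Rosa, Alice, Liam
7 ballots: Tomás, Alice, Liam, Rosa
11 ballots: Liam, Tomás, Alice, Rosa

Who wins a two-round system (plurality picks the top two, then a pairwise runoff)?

Tomás

Round 1 first-place votes: Alice 12, Tomás 19, Liam 29, Rosa 7. Liam and Tomás advance.
Runoff: Liam is ranked above Tomás on 29 ballots, Tomás above Liam on 38.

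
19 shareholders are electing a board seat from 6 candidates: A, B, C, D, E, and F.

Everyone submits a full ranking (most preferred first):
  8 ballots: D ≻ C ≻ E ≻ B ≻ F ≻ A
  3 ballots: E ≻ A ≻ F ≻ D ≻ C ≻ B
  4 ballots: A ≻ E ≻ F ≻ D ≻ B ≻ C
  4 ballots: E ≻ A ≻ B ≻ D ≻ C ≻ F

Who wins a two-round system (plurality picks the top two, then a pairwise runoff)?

Round 1 first-place votes: A 4, B 0, C 0, D 8, E 7, F 0. D and E advance.
Runoff: D is ranked above E on 8 ballots, E above D on 11.

E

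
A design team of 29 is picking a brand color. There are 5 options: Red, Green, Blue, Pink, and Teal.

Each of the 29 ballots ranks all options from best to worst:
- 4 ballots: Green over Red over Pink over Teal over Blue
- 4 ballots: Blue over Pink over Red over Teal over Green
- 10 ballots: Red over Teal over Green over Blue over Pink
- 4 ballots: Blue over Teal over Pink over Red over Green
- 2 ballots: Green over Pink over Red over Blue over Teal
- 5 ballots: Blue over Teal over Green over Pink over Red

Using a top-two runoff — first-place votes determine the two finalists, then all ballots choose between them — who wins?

Round 1 first-place votes: Red 10, Green 6, Blue 13, Pink 0, Teal 0. Blue and Red advance.
Runoff: Blue is ranked above Red on 13 ballots, Red above Blue on 16.

Red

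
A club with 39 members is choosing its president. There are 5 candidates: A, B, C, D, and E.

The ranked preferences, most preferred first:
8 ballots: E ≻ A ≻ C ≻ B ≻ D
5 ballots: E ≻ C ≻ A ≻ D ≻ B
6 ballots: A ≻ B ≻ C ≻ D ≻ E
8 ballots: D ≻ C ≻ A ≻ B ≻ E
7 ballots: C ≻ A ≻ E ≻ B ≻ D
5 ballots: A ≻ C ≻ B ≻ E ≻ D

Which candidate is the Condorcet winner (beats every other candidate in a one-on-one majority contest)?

C

C vs A: 20–19
C vs B: 33–6
C vs D: 31–8
C vs E: 26–13
C beats every other candidate.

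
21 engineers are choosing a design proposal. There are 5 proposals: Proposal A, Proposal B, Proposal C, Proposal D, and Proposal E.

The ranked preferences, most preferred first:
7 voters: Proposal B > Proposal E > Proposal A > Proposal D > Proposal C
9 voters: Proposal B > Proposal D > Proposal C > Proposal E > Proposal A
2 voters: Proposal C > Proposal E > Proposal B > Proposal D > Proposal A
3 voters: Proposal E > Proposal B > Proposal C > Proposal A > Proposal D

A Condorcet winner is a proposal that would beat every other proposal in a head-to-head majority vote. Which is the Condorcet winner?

Proposal B vs Proposal A: 21–0
Proposal B vs Proposal C: 19–2
Proposal B vs Proposal D: 21–0
Proposal B vs Proposal E: 16–5
Proposal B beats every other proposal.

Proposal B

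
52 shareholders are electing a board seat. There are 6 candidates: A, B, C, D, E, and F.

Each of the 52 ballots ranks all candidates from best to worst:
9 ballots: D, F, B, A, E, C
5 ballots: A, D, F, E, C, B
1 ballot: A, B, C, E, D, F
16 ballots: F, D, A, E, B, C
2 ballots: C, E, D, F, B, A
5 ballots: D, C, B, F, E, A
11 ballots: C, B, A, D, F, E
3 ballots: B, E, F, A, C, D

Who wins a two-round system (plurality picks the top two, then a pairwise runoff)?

D

Round 1 first-place votes: A 6, B 3, C 13, D 14, E 0, F 16. F and D advance.
Runoff: F is ranked above D on 19 ballots, D above F on 33.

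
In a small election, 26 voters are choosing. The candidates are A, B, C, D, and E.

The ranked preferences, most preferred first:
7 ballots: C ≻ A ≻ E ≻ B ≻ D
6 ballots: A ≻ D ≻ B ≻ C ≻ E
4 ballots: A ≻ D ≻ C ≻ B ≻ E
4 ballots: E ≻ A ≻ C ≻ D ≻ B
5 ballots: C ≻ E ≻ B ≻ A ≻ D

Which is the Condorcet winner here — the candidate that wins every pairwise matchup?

A vs B: 21–5
A vs C: 14–12
A vs D: 26–0
A vs E: 17–9
A beats every other candidate.

A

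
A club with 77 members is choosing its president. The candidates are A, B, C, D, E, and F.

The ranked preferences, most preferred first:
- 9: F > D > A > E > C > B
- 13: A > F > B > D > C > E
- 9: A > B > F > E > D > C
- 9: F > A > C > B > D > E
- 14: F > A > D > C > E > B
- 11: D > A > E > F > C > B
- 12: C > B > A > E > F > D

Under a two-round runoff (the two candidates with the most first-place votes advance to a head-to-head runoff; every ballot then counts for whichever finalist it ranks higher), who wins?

Round 1 first-place votes: A 22, B 0, C 12, D 11, E 0, F 32. F and A advance.
Runoff: F is ranked above A on 32 ballots, A above F on 45.

A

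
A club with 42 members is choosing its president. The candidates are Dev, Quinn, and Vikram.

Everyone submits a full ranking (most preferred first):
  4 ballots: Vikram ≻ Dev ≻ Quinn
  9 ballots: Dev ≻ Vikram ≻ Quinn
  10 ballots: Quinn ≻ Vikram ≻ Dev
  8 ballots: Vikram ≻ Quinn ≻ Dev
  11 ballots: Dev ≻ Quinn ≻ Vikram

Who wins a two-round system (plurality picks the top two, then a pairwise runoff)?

Vikram

Round 1 first-place votes: Dev 20, Quinn 10, Vikram 12. Dev and Vikram advance.
Runoff: Dev is ranked above Vikram on 20 ballots, Vikram above Dev on 22.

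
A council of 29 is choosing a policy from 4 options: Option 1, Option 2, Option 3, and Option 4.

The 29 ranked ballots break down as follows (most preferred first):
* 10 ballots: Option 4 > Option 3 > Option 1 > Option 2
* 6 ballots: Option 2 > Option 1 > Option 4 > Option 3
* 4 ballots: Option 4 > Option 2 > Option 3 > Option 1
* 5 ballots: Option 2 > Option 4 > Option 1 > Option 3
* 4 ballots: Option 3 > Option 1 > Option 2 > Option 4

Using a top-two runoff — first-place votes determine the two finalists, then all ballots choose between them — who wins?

Round 1 first-place votes: Option 1 0, Option 2 11, Option 3 4, Option 4 14. Option 4 and Option 2 advance.
Runoff: Option 4 is ranked above Option 2 on 14 ballots, Option 2 above Option 4 on 15.

Option 2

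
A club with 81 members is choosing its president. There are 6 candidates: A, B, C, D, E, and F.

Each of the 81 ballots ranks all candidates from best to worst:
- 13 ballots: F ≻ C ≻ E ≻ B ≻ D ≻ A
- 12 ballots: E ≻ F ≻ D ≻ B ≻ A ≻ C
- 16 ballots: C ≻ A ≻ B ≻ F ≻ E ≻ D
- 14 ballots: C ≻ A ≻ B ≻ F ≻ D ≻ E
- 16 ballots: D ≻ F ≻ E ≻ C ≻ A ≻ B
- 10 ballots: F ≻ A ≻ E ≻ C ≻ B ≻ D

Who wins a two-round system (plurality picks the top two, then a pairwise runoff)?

F

Round 1 first-place votes: A 0, B 0, C 30, D 16, E 12, F 23. C and F advance.
Runoff: C is ranked above F on 30 ballots, F above C on 51.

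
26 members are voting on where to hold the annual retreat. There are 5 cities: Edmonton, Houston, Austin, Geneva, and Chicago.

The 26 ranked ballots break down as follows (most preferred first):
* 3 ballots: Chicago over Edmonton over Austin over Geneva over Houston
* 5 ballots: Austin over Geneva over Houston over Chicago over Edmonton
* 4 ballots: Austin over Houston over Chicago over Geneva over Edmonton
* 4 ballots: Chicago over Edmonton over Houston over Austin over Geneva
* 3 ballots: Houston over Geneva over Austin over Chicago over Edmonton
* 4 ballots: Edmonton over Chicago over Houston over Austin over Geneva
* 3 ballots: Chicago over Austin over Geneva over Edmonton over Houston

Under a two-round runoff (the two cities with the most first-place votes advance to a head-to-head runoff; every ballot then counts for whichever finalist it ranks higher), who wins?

Round 1 first-place votes: Edmonton 4, Houston 3, Austin 9, Geneva 0, Chicago 10. Chicago and Austin advance.
Runoff: Chicago is ranked above Austin on 14 ballots, Austin above Chicago on 12.

Chicago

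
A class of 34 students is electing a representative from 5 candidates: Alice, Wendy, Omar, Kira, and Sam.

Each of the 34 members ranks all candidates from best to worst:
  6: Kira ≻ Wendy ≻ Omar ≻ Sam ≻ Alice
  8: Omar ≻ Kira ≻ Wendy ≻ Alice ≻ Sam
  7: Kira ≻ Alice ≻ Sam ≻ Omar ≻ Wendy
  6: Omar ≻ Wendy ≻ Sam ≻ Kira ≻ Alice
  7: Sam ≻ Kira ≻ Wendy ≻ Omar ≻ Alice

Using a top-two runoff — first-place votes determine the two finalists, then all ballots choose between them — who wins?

Round 1 first-place votes: Alice 0, Wendy 0, Omar 14, Kira 13, Sam 7. Omar and Kira advance.
Runoff: Omar is ranked above Kira on 14 ballots, Kira above Omar on 20.

Kira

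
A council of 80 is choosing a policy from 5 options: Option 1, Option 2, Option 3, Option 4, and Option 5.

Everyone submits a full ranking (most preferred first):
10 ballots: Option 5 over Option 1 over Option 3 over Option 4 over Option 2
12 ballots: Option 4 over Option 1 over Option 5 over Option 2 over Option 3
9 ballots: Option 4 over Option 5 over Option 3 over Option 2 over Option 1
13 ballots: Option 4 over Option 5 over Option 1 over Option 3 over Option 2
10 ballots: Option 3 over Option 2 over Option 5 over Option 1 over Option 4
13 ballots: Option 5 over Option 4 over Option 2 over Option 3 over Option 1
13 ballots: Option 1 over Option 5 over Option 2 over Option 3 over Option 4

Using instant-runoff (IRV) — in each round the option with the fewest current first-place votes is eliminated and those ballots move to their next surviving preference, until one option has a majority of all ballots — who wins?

Option 5

Round 1: Option 1 13, Option 2 0, Option 3 10, Option 4 34, Option 5 23. Option 2 eliminated.
Round 2: Option 1 13, Option 3 10, Option 4 34, Option 5 23. Option 3 eliminated.
Round 3: Option 1 13, Option 4 34, Option 5 33. Option 1 eliminated.
Round 4: Option 4 34, Option 5 46. Option 5 has a majority (≥41).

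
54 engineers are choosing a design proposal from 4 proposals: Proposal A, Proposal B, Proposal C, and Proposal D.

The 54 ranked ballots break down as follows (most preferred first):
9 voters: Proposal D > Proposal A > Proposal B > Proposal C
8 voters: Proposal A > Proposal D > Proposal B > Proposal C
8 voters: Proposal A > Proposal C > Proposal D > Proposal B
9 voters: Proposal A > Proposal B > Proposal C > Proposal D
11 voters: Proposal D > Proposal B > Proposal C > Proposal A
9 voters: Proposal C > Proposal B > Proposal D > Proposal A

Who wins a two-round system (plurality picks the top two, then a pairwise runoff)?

Round 1 first-place votes: Proposal A 25, Proposal B 0, Proposal C 9, Proposal D 20. Proposal A and Proposal D advance.
Runoff: Proposal A is ranked above Proposal D on 25 ballots, Proposal D above Proposal A on 29.

Proposal D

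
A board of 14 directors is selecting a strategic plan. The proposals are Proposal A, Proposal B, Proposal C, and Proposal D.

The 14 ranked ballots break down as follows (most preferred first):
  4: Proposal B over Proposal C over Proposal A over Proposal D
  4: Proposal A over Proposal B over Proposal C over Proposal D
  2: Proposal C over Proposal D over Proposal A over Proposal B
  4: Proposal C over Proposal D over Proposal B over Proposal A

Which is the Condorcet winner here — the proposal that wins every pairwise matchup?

Proposal B

Proposal B vs Proposal A: 8–6
Proposal B vs Proposal C: 8–6
Proposal B vs Proposal D: 8–6
Proposal B beats every other proposal.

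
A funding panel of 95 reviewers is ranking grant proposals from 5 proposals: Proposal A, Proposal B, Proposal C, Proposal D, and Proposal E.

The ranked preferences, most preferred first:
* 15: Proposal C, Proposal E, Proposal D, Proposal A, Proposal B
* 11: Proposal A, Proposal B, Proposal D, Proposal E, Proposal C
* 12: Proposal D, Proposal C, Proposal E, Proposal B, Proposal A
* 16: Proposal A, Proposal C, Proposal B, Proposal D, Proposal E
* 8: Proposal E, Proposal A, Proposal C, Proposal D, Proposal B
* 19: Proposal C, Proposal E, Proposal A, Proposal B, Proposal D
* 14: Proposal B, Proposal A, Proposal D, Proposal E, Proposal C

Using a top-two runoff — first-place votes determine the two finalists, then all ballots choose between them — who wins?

Proposal A

Round 1 first-place votes: Proposal A 27, Proposal B 14, Proposal C 34, Proposal D 12, Proposal E 8. Proposal C and Proposal A advance.
Runoff: Proposal C is ranked above Proposal A on 46 ballots, Proposal A above Proposal C on 49.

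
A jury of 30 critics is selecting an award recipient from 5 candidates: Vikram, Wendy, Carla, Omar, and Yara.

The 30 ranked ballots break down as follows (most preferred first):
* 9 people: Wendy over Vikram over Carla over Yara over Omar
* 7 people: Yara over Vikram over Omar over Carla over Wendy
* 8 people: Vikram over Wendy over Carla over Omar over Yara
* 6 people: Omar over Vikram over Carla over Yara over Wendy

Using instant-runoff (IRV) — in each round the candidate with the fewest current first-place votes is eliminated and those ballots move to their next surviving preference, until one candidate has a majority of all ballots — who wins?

Vikram

Round 1: Vikram 8, Wendy 9, Carla 0, Omar 6, Yara 7. Carla eliminated.
Round 2: Vikram 8, Wendy 9, Omar 6, Yara 7. Omar eliminated.
Round 3: Vikram 14, Wendy 9, Yara 7. Yara eliminated.
Round 4: Vikram 21, Wendy 9. Vikram has a majority (≥16).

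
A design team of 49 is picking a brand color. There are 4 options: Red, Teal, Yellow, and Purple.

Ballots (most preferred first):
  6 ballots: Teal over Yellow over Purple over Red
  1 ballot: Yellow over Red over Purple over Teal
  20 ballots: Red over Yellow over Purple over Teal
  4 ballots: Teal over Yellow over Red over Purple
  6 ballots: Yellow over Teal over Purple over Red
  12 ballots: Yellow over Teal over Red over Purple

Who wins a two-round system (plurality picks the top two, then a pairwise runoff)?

Round 1 first-place votes: Red 20, Teal 10, Yellow 19, Purple 0. Red and Yellow advance.
Runoff: Red is ranked above Yellow on 20 ballots, Yellow above Red on 29.

Yellow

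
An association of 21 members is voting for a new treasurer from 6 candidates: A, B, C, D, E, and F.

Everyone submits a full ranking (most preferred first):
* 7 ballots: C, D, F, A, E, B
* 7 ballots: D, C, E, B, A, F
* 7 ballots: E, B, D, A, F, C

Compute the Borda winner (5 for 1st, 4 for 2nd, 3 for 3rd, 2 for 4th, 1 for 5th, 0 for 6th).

D

A: 7×2 + 7×1 + 7×2 = 35
B: 7×0 + 7×2 + 7×4 = 42
C: 7×5 + 7×4 + 7×0 = 63
D: 7×4 + 7×5 + 7×3 = 84
E: 7×1 + 7×3 + 7×5 = 63
F: 7×3 + 7×0 + 7×1 = 28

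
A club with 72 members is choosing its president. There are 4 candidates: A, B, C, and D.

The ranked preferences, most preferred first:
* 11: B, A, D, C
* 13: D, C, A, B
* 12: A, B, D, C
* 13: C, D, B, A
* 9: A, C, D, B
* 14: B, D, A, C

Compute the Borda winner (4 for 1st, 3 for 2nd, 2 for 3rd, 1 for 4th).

A: 11×3 + 13×2 + 12×4 + 13×1 + 9×4 + 14×2 = 184
B: 11×4 + 13×1 + 12×3 + 13×2 + 9×1 + 14×4 = 184
C: 11×1 + 13×3 + 12×1 + 13×4 + 9×3 + 14×1 = 155
D: 11×2 + 13×4 + 12×2 + 13×3 + 9×2 + 14×3 = 197

D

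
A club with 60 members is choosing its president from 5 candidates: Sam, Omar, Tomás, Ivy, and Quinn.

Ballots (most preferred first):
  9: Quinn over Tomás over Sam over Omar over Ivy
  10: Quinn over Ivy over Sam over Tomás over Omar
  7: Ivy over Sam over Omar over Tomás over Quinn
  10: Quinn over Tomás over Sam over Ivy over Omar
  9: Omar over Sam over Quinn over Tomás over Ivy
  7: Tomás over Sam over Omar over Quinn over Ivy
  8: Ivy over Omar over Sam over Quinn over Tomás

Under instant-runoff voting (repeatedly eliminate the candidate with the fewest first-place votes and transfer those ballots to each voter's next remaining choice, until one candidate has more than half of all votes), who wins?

Round 1: Sam 0, Omar 9, Tomás 7, Ivy 15, Quinn 29. Sam eliminated.
Round 2: Omar 9, Tomás 7, Ivy 15, Quinn 29. Tomás eliminated.
Round 3: Omar 16, Ivy 15, Quinn 29. Ivy eliminated.
Round 4: Omar 31, Quinn 29. Omar has a majority (≥31).

Omar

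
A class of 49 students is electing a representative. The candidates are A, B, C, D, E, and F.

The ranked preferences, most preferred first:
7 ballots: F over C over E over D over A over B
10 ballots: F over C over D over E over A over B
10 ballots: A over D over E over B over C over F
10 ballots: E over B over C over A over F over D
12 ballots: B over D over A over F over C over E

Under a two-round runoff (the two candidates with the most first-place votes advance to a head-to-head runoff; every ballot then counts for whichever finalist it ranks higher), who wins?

Round 1 first-place votes: A 10, B 12, C 0, D 0, E 10, F 17. F and B advance.
Runoff: F is ranked above B on 17 ballots, B above F on 32.

B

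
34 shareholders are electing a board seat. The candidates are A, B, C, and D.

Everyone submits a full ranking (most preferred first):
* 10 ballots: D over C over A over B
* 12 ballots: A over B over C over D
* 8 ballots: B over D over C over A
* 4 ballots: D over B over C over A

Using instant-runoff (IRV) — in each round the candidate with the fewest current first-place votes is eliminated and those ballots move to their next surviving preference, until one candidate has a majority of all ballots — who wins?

D

Round 1: A 12, B 8, C 0, D 14. C eliminated.
Round 2: A 12, B 8, D 14. B eliminated.
Round 3: A 12, D 22. D has a majority (≥18).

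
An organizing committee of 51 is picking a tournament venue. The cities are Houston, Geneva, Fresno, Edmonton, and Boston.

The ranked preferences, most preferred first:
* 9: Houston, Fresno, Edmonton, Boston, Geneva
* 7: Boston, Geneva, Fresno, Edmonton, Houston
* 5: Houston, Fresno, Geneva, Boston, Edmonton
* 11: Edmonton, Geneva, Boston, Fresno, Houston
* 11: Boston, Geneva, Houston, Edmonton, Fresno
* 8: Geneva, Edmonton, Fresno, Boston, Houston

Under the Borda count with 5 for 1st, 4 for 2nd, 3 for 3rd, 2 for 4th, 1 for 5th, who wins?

Houston: 9×5 + 7×1 + 5×5 + 11×1 + 11×3 + 8×1 = 129
Geneva: 9×1 + 7×4 + 5×3 + 11×4 + 11×4 + 8×5 = 180
Fresno: 9×4 + 7×3 + 5×4 + 11×2 + 11×1 + 8×3 = 134
Edmonton: 9×3 + 7×2 + 5×1 + 11×5 + 11×2 + 8×4 = 155
Boston: 9×2 + 7×5 + 5×2 + 11×3 + 11×5 + 8×2 = 167

Geneva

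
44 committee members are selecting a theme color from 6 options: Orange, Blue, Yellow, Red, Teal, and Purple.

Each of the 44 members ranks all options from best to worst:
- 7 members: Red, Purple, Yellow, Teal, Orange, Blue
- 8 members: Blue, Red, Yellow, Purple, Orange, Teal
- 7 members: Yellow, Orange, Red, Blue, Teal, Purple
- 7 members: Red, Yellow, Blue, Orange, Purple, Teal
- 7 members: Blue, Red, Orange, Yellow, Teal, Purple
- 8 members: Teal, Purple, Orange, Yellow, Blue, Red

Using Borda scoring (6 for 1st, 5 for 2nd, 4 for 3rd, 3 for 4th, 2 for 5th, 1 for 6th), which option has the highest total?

Orange: 7×2 + 8×2 + 7×5 + 7×3 + 7×4 + 8×4 = 146
Blue: 7×1 + 8×6 + 7×3 + 7×4 + 7×6 + 8×2 = 162
Yellow: 7×4 + 8×4 + 7×6 + 7×5 + 7×3 + 8×3 = 182
Red: 7×6 + 8×5 + 7×4 + 7×6 + 7×5 + 8×1 = 195
Teal: 7×3 + 8×1 + 7×2 + 7×1 + 7×2 + 8×6 = 112
Purple: 7×5 + 8×3 + 7×1 + 7×2 + 7×1 + 8×5 = 127

Red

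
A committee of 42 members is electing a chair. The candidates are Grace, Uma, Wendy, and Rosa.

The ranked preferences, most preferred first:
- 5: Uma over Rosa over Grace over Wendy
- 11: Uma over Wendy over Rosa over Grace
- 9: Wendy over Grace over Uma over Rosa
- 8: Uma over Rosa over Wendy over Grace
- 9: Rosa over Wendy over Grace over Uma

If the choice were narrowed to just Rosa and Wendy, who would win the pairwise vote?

Rosa

Rosa is ranked above Wendy on 22 ballots; Wendy above Rosa on 20.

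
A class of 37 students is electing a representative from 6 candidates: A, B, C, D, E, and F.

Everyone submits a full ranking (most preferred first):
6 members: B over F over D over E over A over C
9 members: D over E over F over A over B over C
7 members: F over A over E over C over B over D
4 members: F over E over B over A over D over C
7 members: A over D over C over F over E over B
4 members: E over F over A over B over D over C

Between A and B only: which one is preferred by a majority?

A is ranked above B on 27 ballots; B above A on 10.

A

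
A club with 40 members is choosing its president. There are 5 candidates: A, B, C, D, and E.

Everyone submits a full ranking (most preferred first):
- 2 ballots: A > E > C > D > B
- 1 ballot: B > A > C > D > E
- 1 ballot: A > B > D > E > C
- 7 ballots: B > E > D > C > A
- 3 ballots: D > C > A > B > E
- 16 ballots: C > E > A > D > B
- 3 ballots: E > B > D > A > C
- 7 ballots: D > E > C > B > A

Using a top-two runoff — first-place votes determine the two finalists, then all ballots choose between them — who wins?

Round 1 first-place votes: A 3, B 8, C 16, D 10, E 3. C and D advance.
Runoff: C is ranked above D on 19 ballots, D above C on 21.

D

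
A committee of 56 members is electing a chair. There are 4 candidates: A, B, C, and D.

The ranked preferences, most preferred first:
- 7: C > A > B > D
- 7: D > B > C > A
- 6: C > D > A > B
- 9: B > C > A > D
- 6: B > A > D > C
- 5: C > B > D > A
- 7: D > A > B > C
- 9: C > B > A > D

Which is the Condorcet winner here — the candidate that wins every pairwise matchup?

B

B vs A: 36–20
B vs C: 29–27
B vs D: 36–20
B beats every other candidate.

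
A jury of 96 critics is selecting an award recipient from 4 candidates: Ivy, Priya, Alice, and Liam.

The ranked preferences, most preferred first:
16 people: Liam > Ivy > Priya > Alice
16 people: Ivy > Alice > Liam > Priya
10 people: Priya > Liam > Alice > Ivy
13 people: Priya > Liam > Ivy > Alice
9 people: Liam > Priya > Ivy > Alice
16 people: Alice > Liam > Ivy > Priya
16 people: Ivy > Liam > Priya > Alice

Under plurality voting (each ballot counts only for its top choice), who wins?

Ivy

First-place votes: Ivy 32, Priya 23, Alice 16, Liam 25.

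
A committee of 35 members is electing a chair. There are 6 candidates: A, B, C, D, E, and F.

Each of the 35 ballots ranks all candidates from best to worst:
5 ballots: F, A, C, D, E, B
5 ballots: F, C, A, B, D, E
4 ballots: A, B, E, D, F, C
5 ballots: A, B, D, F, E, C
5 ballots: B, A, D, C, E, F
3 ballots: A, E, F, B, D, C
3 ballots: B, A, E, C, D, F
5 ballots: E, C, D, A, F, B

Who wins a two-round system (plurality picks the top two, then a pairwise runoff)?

A

Round 1 first-place votes: A 12, B 8, C 0, D 0, E 5, F 10. A and F advance.
Runoff: A is ranked above F on 25 ballots, F above A on 10.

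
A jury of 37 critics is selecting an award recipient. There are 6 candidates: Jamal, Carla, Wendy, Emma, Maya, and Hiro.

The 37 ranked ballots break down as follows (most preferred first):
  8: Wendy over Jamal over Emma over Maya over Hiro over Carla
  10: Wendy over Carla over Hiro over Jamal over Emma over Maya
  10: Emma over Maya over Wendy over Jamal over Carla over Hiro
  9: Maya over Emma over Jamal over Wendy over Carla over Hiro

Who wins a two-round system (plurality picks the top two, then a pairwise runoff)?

Emma

Round 1 first-place votes: Jamal 0, Carla 0, Wendy 18, Emma 10, Maya 9, Hiro 0. Wendy and Emma advance.
Runoff: Wendy is ranked above Emma on 18 ballots, Emma above Wendy on 19.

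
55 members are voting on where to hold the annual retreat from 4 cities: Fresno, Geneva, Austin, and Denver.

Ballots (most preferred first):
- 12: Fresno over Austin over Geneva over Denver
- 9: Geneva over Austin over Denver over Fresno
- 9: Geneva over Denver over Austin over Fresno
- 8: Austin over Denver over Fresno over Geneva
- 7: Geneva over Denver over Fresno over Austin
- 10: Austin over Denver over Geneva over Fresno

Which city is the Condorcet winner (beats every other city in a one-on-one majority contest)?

Austin vs Fresno: 36–19
Austin vs Geneva: 30–25
Austin vs Denver: 39–16
Austin beats every other city.

Austin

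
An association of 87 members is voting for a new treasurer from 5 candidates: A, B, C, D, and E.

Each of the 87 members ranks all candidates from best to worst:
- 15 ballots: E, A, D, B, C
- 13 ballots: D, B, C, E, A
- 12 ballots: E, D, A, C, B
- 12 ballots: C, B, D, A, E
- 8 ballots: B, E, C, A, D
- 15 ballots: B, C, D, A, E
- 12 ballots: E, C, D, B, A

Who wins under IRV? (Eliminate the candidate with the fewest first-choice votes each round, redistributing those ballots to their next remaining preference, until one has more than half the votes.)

B

Round 1: A 0, B 23, C 12, D 13, E 39. A eliminated.
Round 2: B 23, C 12, D 13, E 39. C eliminated.
Round 3: B 35, D 13, E 39. D eliminated.
Round 4: B 48, E 39. B has a majority (≥44).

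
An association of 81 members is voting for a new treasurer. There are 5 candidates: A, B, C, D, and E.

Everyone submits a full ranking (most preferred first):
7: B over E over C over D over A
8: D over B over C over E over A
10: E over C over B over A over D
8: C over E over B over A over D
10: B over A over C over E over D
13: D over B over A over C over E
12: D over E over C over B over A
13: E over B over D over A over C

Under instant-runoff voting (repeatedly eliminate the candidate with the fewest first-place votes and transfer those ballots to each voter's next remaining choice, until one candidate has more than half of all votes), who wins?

E

Round 1: A 0, B 17, C 8, D 33, E 23. A eliminated.
Round 2: B 17, C 8, D 33, E 23. C eliminated.
Round 3: B 17, D 33, E 31. B eliminated.
Round 4: D 33, E 48. E has a majority (≥41).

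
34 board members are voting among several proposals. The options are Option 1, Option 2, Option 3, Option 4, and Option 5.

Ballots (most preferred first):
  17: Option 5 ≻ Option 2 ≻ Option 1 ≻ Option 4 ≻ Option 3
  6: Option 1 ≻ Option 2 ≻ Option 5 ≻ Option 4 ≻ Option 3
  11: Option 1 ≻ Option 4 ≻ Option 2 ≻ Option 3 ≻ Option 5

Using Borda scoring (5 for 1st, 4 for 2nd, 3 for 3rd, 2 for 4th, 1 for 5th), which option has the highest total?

Option 1

Option 1: 17×3 + 6×5 + 11×5 = 136
Option 2: 17×4 + 6×4 + 11×3 = 125
Option 3: 17×1 + 6×1 + 11×2 = 45
Option 4: 17×2 + 6×2 + 11×4 = 90
Option 5: 17×5 + 6×3 + 11×1 = 114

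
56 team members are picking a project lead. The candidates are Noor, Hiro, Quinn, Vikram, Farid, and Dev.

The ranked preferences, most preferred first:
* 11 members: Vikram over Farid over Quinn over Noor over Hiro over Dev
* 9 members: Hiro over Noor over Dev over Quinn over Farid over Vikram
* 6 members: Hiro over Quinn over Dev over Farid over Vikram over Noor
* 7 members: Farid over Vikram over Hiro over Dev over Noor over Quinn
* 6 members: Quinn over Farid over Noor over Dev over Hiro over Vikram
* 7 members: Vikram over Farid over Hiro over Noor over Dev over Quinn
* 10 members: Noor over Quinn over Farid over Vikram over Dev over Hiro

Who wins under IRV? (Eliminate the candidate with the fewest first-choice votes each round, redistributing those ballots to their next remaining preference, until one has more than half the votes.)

Round 1: Noor 10, Hiro 15, Quinn 6, Vikram 18, Farid 7, Dev 0. Dev eliminated.
Round 2: Noor 10, Hiro 15, Quinn 6, Vikram 18, Farid 7. Quinn eliminated.
Round 3: Noor 10, Hiro 15, Vikram 18, Farid 13. Noor eliminated.
Round 4: Hiro 15, Vikram 18, Farid 23. Hiro eliminated.
Round 5: Vikram 18, Farid 38. Farid has a majority (≥29).

Farid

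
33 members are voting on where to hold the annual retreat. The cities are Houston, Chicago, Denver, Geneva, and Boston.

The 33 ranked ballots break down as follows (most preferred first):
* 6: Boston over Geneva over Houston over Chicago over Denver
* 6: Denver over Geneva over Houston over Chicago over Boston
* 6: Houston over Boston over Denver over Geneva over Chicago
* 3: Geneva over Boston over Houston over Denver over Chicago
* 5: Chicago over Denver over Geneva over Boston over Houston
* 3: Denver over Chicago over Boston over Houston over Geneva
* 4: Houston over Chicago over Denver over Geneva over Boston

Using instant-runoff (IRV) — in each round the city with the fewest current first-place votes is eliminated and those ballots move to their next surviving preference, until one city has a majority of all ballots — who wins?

Houston

Round 1: Houston 10, Chicago 5, Denver 9, Geneva 3, Boston 6. Geneva eliminated.
Round 2: Houston 10, Chicago 5, Denver 9, Boston 9. Chicago eliminated.
Round 3: Houston 10, Denver 14, Boston 9. Boston eliminated.
Round 4: Houston 19, Denver 14. Houston has a majority (≥17).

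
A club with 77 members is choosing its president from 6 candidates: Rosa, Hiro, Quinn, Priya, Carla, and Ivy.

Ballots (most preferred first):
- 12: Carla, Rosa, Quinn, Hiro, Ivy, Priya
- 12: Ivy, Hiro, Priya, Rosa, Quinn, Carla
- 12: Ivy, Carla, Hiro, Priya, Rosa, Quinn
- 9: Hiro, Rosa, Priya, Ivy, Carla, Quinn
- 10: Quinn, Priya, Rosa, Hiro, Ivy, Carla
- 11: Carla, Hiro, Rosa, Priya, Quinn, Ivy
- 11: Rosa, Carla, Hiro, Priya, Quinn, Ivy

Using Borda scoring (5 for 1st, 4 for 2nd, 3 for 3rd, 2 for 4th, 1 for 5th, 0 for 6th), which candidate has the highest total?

Rosa: 12×4 + 12×2 + 12×1 + 9×4 + 10×3 + 11×3 + 11×5 = 238
Hiro: 12×2 + 12×4 + 12×3 + 9×5 + 10×2 + 11×4 + 11×3 = 250
Quinn: 12×3 + 12×1 + 12×0 + 9×0 + 10×5 + 11×1 + 11×1 = 120
Priya: 12×0 + 12×3 + 12×2 + 9×3 + 10×4 + 11×2 + 11×2 = 171
Carla: 12×5 + 12×0 + 12×4 + 9×1 + 10×0 + 11×5 + 11×4 = 216
Ivy: 12×1 + 12×5 + 12×5 + 9×2 + 10×1 + 11×0 + 11×0 = 160

Hiro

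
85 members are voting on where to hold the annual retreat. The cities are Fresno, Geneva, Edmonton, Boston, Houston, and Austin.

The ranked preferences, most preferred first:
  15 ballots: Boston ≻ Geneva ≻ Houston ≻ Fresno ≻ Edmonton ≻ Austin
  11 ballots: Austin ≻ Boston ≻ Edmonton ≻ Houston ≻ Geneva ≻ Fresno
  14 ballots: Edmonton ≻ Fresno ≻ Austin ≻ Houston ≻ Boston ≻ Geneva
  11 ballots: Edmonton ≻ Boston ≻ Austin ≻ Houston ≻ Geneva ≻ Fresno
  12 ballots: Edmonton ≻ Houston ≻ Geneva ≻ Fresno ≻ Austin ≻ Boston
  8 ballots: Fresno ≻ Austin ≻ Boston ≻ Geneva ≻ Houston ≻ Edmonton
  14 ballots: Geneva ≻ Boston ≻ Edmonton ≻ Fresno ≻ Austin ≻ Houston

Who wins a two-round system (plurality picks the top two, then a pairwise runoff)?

Round 1 first-place votes: Fresno 8, Geneva 14, Edmonton 37, Boston 15, Houston 0, Austin 11. Edmonton and Boston advance.
Runoff: Edmonton is ranked above Boston on 37 ballots, Boston above Edmonton on 48.

Boston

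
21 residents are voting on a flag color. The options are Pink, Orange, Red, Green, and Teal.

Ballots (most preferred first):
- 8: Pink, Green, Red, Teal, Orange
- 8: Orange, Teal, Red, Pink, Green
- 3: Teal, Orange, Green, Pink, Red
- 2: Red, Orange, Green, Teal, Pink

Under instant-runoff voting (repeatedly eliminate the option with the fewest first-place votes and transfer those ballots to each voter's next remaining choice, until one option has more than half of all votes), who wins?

Round 1: Pink 8, Orange 8, Red 2, Green 0, Teal 3. Green eliminated.
Round 2: Pink 8, Orange 8, Red 2, Teal 3. Red eliminated.
Round 3: Pink 8, Orange 10, Teal 3. Teal eliminated.
Round 4: Pink 8, Orange 13. Orange has a majority (≥11).

Orange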